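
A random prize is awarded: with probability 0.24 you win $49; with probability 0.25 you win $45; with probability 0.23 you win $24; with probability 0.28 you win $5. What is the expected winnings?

29.93

E[payout] = 49·0.24 + 45·0.25 + 24·0.23 + 5·0.28
 = 11.76 + 11.25 + 5.52 + 1.4
 = 29.93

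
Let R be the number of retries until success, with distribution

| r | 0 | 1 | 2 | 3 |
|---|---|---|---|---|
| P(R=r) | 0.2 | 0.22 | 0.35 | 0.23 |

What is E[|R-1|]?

1.01

E[|R-1|] = Σ |r-1|·P(R=r)
 = 1·0.2 + 0·0.22 + 1·0.35 + 2·0.23
 = 0.2 + 0 + 0.35 + 0.46
 = 1.01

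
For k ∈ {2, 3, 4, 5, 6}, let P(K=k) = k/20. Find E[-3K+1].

E[-3K+1] = Σ (-3k+1)·P(K=k)
 = (-5)·1/10 + (-8)·3/20 + (-11)·1/5 + (-14)·1/4 + (-17)·3/10
 = (-1/2) + (-6/5) + (-11/5) + (-7/2) + (-51/10)
 = -25/2

-12.5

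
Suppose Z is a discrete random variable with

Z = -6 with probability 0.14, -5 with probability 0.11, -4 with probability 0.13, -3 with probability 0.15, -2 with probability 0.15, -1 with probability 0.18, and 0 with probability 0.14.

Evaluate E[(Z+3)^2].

E[(Z+3)^2] = Σ (z+3)^2·P(Z=z)
 = 9·0.14 + 4·0.11 + 1·0.13 + 0·0.15 + 1·0.15 + 4·0.18 + 9·0.14
 = 1.26 + 0.44 + 0.13 + 0 + 0.15 + 0.72 + 1.26
 = 3.96

3.96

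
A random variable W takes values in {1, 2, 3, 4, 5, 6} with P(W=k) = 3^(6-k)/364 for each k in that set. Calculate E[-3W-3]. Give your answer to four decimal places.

-7.4753

E[-3W-3] = Σ (-3w-3)·P(W=w)
 = (-6)·243/364 + (-9)·81/364 + (-12)·27/364 + (-15)·9/364 + (-18)·3/364 + (-21)·1/364
 = (-729/182) + (-729/364) + (-81/91) + (-135/364) + (-27/182) + (-3/52)
 = -2721/364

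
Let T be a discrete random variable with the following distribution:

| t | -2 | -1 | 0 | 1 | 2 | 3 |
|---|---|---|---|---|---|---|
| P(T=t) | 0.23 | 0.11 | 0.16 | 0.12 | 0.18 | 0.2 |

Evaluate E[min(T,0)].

-0.57

E[min(T,0)] = Σ min(t,0)·P(T=t)
 = (-2)·0.23 + (-1)·0.11 + 0·0.16 + 0·0.12 + 0·0.18 + 0·0.2
 = (-0.46) + (-0.11) + 0 + 0 + 0 + 0
 = -0.57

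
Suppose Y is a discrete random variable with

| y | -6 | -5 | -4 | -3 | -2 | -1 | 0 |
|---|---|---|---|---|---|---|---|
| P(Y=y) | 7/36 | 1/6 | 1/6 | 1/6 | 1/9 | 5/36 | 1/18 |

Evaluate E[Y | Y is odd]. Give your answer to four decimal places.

P(Y is odd) = 1/6 + 1/6 + 5/36 = 17/36.
E[Y | Y is odd] = [(-5)·1/6 + (-3)·1/6 + (-1)·5/36] / (17/36)
 = -53/36 / (17/36)
 = -53/17

-3.1176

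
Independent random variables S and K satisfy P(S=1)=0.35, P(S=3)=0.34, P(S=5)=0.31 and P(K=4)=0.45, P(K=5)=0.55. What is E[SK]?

13.286

E[SK] = Σ_s Σ_k sk · P(S=s)P(K=k)
 = 4·0.1575 + 5·0.1925 + 12·0.153 + 15·0.187 + 20·0.1395 + 25·0.1705
 = 0.63 + 0.9625 + 1.836 + 2.805 + 2.79 + 4.2625
 = 13.286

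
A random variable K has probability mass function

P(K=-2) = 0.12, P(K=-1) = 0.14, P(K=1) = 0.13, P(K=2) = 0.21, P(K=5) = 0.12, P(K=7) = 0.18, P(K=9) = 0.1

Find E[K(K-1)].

E[K(K-1)] = Σ k(k-1)·P(K=k)
 = 6·0.12 + 2·0.14 + 0·0.13 + 2·0.21 + 20·0.12 + 42·0.18 + 72·0.1
 = 0.72 + 0.28 + 0 + 0.42 + 2.4 + 7.56 + 7.2
 = 18.58

18.58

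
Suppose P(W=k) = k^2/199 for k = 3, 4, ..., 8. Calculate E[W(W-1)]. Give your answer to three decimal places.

37.528

E[W(W-1)] = Σ w(w-1)·P(W=w)
 = 6·9/199 + 12·16/199 + 20·25/199 + 30·36/199 + 42·49/199 + 56·64/199
 = 54/199 + 192/199 + 500/199 + 1080/199 + 2058/199 + 3584/199
 = 7468/199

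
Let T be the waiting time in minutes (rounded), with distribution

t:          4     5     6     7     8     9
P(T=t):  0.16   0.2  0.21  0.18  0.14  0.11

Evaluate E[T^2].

E[T^2] = Σ t^2·P(T=t)
 = 16·0.16 + 25·0.2 + 36·0.21 + 49·0.18 + 64·0.14 + 81·0.11
 = 2.56 + 5 + 7.56 + 8.82 + 8.96 + 8.91
 = 41.81

41.81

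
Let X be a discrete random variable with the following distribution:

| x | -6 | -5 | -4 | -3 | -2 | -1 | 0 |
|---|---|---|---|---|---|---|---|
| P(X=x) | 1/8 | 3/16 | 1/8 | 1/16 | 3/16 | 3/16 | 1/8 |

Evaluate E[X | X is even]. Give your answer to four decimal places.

P(X is even) = 1/8 + 1/8 + 3/16 + 1/8 = 9/16.
E[X | X is even] = [(-6)·1/8 + (-4)·1/8 + (-2)·3/16 + 0·1/8] / (9/16)
 = -13/8 / (9/16)
 = -26/9

-2.8889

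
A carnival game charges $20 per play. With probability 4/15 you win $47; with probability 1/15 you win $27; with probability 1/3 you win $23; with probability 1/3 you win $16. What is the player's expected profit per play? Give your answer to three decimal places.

7.333

E[payout] = 47·4/15 + 27·1/15 + 23·1/3 + 16·1/3
 = 188/15 + 9/5 + 23/3 + 16/3
 = 82/3
Net = 82/3 - 20 = 22/3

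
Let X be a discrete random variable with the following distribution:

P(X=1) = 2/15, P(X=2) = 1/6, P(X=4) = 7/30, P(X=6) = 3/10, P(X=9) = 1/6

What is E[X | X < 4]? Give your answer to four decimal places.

1.5556

P(X < 4) = 2/15 + 1/6 = 3/10.
E[X | X < 4] = [1·2/15 + 2·1/6] / (3/10)
 = 7/15 / (3/10)
 = 14/9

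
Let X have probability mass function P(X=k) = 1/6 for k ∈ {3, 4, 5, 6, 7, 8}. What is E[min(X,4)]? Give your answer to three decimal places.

E[min(X,4)] = Σ min(x,4)·P(X=x)
 = 3·1/6 + 4·1/6 + 4·1/6 + 4·1/6 + 4·1/6 + 4·1/6
 = 1/2 + 2/3 + 2/3 + 2/3 + 2/3 + 2/3
 = 23/6

3.833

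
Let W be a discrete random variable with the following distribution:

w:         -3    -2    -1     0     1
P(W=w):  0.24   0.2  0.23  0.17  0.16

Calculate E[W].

-1.19

E[W] = Σ w·P(W=w)
 = (-3)·0.24 + (-2)·0.2 + (-1)·0.23 + 0·0.17 + 1·0.16
 = (-0.72) + (-0.4) + (-0.23) + 0 + 0.16
 = -1.19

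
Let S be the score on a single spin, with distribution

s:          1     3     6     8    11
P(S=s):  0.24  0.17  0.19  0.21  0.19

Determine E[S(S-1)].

E[S(S-1)] = Σ s(s-1)·P(S=s)
 = 0·0.24 + 6·0.17 + 30·0.19 + 56·0.21 + 110·0.19
 = 0 + 1.02 + 5.7 + 11.76 + 20.9
 = 39.38

39.38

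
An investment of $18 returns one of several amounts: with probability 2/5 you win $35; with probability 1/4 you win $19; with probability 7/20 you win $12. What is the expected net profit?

4.95

E[payout] = 35·2/5 + 19·1/4 + 12·7/20
 = 14 + 19/4 + 21/5
 = 459/20
Net = 459/20 - 18 = 99/20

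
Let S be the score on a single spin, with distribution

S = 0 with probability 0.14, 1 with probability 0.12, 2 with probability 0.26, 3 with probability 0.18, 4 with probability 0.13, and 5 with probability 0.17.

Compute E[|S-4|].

1.79

E[|S-4|] = Σ |s-4|·P(S=s)
 = 4·0.14 + 3·0.12 + 2·0.26 + 1·0.18 + 0·0.13 + 1·0.17
 = 0.56 + 0.36 + 0.52 + 0.18 + 0 + 0.17
 = 1.79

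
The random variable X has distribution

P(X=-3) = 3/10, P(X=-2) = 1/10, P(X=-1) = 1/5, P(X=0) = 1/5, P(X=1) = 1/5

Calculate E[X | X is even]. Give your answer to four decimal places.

P(X is even) = 1/10 + 1/5 = 3/10.
E[X | X is even] = [(-2)·1/10 + 0·1/5] / (3/10)
 = -1/5 / (3/10)
 = -2/3

-0.6667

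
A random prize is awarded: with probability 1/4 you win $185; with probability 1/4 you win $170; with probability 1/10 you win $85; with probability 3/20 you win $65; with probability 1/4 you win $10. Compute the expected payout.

109.5

E[payout] = 185·1/4 + 170·1/4 + 85·1/10 + 65·3/20 + 10·1/4
 = 185/4 + 85/2 + 17/2 + 39/4 + 5/2
 = 219/2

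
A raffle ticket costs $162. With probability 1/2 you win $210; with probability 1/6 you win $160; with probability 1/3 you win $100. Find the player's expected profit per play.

E[payout] = 210·1/2 + 160·1/6 + 100·1/3
 = 105 + 80/3 + 100/3
 = 165
Net = 165 - 162 = 3

3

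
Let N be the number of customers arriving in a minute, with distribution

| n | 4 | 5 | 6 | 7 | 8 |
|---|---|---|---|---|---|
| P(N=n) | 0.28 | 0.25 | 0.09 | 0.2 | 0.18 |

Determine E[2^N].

89.92

E[2^N] = Σ 2^n·P(N=n)
 = 16·0.28 + 32·0.25 + 64·0.09 + 128·0.2 + 256·0.18
 = 4.48 + 8 + 5.76 + 25.6 + 46.08
 = 89.92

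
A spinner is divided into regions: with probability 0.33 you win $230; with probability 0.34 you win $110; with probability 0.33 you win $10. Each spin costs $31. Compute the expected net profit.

E[payout] = 230·0.33 + 110·0.34 + 10·0.33
 = 75.9 + 37.4 + 3.3
 = 116.6
Net = 116.6 - 31 = 85.6

85.6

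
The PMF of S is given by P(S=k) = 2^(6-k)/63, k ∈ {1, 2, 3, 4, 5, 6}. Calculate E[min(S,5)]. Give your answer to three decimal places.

E[min(S,5)] = Σ min(s,5)·P(S=s)
 = 1·32/63 + 2·16/63 + 3·8/63 + 4·4/63 + 5·2/63 + 5·1/63
 = 32/63 + 32/63 + 8/21 + 16/63 + 10/63 + 5/63
 = 17/9

1.889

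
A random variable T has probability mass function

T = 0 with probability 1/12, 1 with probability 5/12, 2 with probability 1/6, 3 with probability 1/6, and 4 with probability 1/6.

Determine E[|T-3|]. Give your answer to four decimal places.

1.4167

E[|T-3|] = Σ |t-3|·P(T=t)
 = 3·1/12 + 2·5/12 + 1·1/6 + 0·1/6 + 1·1/6
 = 1/4 + 5/6 + 1/6 + 0 + 1/6
 = 17/12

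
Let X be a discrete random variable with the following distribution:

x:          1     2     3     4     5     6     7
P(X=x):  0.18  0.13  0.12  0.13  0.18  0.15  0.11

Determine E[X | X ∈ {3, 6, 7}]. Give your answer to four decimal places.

P(X ∈ {3, 6, 7}) = 0.12 + 0.15 + 0.11 = 0.38.
E[X | X ∈ {3, 6, 7}] = [3·0.12 + 6·0.15 + 7·0.11] / 0.38
 = 2.03 / 0.38
 = 203/38

5.3421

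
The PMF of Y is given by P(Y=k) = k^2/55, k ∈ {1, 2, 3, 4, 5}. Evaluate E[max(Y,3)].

4.2

E[max(Y,3)] = Σ max(y,3)·P(Y=y)
 = 3·1/55 + 3·4/55 + 3·9/55 + 4·16/55 + 5·5/11
 = 3/55 + 12/55 + 27/55 + 64/55 + 25/11
 = 21/5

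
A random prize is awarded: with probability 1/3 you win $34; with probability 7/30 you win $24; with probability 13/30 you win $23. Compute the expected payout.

26.9

E[payout] = 34·1/3 + 24·7/30 + 23·13/30
 = 34/3 + 28/5 + 299/30
 = 269/10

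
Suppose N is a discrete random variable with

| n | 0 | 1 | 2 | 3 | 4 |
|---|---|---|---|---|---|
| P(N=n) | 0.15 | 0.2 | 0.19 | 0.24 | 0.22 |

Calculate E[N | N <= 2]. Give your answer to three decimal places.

P(N <= 2) = 0.15 + 0.2 + 0.19 = 0.54.
E[N | N <= 2] = [0·0.15 + 1·0.2 + 2·0.19] / 0.54
 = 0.58 / 0.54
 = 29/27

1.074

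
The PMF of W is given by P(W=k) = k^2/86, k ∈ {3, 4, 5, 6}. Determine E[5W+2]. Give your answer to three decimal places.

E[5W+2] = Σ (5w+2)·P(W=w)
 = 17·9/86 + 22·8/43 + 27·25/86 + 32·18/43
 = 153/86 + 176/43 + 675/86 + 576/43
 = 1166/43

27.116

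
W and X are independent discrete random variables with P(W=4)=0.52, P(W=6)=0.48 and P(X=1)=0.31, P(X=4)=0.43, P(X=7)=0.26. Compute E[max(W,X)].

5.4904

E[max(W,X)] = Σ_w Σ_x max(w,x) · P(W=w)P(X=x)
 = 4·0.1612 + 4·0.2236 + 7·0.1352 + 6·0.1488 + 6·0.2064 + 7·0.1248
 = 0.6448 + 0.8944 + 0.9464 + 0.8928 + 1.2384 + 0.8736
 = 5.4904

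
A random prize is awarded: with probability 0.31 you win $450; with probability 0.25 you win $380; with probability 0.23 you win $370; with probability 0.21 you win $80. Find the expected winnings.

336.4

E[payout] = 450·0.31 + 380·0.25 + 370·0.23 + 80·0.21
 = 139.5 + 95 + 85.1 + 16.8
 = 336.4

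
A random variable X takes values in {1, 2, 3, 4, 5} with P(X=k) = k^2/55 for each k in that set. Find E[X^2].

E[X^2] = Σ x^2·P(X=x)
 = 1·1/55 + 4·4/55 + 9·9/55 + 16·16/55 + 25·5/11
 = 1/55 + 16/55 + 81/55 + 256/55 + 125/11
 = 89/5

17.8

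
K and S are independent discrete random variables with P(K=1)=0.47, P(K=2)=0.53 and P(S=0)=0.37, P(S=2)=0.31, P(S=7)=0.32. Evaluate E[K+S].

4.39

E[K+S] = Σ_k Σ_s (k+s) · P(K=k)P(S=s)
 = 1·0.1739 + 3·0.1457 + 8·0.1504 + 2·0.1961 + 4·0.1643 + 9·0.1696
 = 0.1739 + 0.4371 + 1.2032 + 0.3922 + 0.6572 + 1.5264
 = 4.39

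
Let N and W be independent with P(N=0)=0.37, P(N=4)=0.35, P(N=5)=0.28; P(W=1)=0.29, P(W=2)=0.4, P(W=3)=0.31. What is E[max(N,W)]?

3.5474

E[max(N,W)] = Σ_n Σ_w max(n,w) · P(N=n)P(W=w)
 = 1·0.1073 + 2·0.148 + 3·0.1147 + 4·0.1015 + 4·0.14 + 4·0.1085 + 5·0.0812 + 5·0.112 + 5·0.0868
 = 0.1073 + 0.296 + 0.3441 + 0.406 + 0.56 + 0.434 + 0.406 + 0.56 + 0.434
 = 3.5474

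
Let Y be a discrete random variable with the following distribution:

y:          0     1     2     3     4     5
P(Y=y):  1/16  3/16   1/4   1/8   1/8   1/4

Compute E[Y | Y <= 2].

1.375

P(Y <= 2) = 1/16 + 3/16 + 1/4 = 1/2.
E[Y | Y <= 2] = [0·1/16 + 1·3/16 + 2·1/4] / (1/2)
 = 11/16 / (1/2)
 = 11/8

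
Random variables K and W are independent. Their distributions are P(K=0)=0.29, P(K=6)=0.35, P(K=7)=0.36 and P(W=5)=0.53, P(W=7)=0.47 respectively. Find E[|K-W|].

2.4542

E[|K-W|] = Σ_k Σ_w |k-w| · P(K=k)P(W=w)
 = 5·0.1537 + 7·0.1363 + 1·0.1855 + 1·0.1645 + 2·0.1908 + 0·0.1692
 = 0.7685 + 0.9541 + 0.1855 + 0.1645 + 0.3816 + 0
 = 2.4542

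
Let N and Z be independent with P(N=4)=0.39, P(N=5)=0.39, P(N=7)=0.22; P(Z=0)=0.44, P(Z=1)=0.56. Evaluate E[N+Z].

5.61

E[N+Z] = Σ_n Σ_z (n+z) · P(N=n)P(Z=z)
 = 4·0.1716 + 5·0.2184 + 5·0.1716 + 6·0.2184 + 7·0.0968 + 8·0.1232
 = 0.6864 + 1.092 + 0.858 + 1.3104 + 0.6776 + 0.9856
 = 5.61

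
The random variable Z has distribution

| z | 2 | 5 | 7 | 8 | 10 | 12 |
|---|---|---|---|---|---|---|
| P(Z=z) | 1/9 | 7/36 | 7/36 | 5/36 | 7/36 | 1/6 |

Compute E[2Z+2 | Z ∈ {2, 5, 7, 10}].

P(Z ∈ {2, 5, 7, 10}) = 1/9 + 7/36 + 7/36 + 7/36 = 25/36.
E[2Z+2 | Z ∈ {2, 5, 7, 10}] = [6·1/9 + 12·7/36 + 16·7/36 + 22·7/36] / (25/36)
 = 187/18 / (25/36)
 = 374/25

14.96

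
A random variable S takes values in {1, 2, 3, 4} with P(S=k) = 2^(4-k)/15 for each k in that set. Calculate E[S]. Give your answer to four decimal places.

1.7333

E[S] = Σ s·P(S=s)
 = 1·8/15 + 2·4/15 + 3·2/15 + 4·1/15
 = 8/15 + 8/15 + 2/5 + 4/15
 = 26/15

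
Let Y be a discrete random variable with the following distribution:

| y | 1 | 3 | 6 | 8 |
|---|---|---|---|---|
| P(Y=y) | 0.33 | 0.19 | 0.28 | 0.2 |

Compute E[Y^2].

E[Y^2] = Σ y^2·P(Y=y)
 = 1·0.33 + 9·0.19 + 36·0.28 + 64·0.2
 = 0.33 + 1.71 + 10.08 + 12.8
 = 24.92

24.92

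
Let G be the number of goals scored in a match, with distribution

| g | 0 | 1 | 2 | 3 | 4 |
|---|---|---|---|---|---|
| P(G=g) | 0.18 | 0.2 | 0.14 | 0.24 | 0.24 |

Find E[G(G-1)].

E[G(G-1)] = Σ g(g-1)·P(G=g)
 = 0·0.18 + 0·0.2 + 2·0.14 + 6·0.24 + 12·0.24
 = 0 + 0 + 0.28 + 1.44 + 2.88
 = 4.6

4.6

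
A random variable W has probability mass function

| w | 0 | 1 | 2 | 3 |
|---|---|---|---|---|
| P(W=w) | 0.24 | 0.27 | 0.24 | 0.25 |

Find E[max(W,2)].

2.25

E[max(W,2)] = Σ max(w,2)·P(W=w)
 = 2·0.24 + 2·0.27 + 2·0.24 + 3·0.25
 = 0.48 + 0.54 + 0.48 + 0.75
 = 2.25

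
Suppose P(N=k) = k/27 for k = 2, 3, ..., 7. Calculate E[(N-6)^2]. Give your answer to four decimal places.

3.2222

E[(N-6)^2] = Σ (n-6)^2·P(N=n)
 = 16·2/27 + 9·1/9 + 4·4/27 + 1·5/27 + 0·2/9 + 1·7/27
 = 32/27 + 1 + 16/27 + 5/27 + 0 + 7/27
 = 29/9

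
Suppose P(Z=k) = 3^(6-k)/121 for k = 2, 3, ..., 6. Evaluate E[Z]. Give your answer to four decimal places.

2.4793

E[Z] = Σ z·P(Z=z)
 = 2·81/121 + 3·27/121 + 4·9/121 + 5·3/121 + 6·1/121
 = 162/121 + 81/121 + 36/121 + 15/121 + 6/121
 = 300/121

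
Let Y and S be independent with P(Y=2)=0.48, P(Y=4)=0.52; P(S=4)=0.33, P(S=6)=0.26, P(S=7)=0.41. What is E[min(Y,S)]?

E[min(Y,S)] = Σ_y Σ_s min(y,s) · P(Y=y)P(S=s)
 = 2·0.1584 + 2·0.1248 + 2·0.1968 + 4·0.1716 + 4·0.1352 + 4·0.2132
 = 0.3168 + 0.2496 + 0.3936 + 0.6864 + 0.5408 + 0.8528
 = 3.04

3.04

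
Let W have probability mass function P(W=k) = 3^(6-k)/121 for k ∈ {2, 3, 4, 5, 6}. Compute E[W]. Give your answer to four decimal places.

E[W] = Σ w·P(W=w)
 = 2·81/121 + 3·27/121 + 4·9/121 + 5·3/121 + 6·1/121
 = 162/121 + 81/121 + 36/121 + 15/121 + 6/121
 = 300/121

2.4793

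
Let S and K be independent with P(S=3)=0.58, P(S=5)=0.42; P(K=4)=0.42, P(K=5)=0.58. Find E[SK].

E[SK] = Σ_s Σ_k sk · P(S=s)P(K=k)
 = 12·0.2436 + 15·0.3364 + 20·0.1764 + 25·0.2436
 = 2.9232 + 5.046 + 3.528 + 6.09
 = 17.5872

17.5872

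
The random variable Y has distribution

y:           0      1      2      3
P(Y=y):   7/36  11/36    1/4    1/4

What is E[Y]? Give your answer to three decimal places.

1.556

E[Y] = Σ y·P(Y=y)
 = 0·7/36 + 1·11/36 + 2·1/4 + 3·1/4
 = 0 + 11/36 + 1/2 + 3/4
 = 14/9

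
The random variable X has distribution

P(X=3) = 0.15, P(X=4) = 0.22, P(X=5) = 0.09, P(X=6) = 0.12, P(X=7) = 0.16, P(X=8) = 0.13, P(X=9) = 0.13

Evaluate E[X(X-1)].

E[X(X-1)] = Σ x(x-1)·P(X=x)
 = 6·0.15 + 12·0.22 + 20·0.09 + 30·0.12 + 42·0.16 + 56·0.13 + 72·0.13
 = 0.9 + 2.64 + 1.8 + 3.6 + 6.72 + 7.28 + 9.36
 = 32.3

32.3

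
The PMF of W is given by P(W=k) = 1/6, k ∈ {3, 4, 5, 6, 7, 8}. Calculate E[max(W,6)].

E[max(W,6)] = Σ max(w,6)·P(W=w)
 = 6·1/6 + 6·1/6 + 6·1/6 + 6·1/6 + 7·1/6 + 8·1/6
 = 1 + 1 + 1 + 1 + 7/6 + 4/3
 = 13/2

6.5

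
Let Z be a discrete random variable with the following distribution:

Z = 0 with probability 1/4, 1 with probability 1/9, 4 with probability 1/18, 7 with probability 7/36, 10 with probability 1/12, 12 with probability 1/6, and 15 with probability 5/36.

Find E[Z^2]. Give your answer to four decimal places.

E[Z^2] = Σ z^2·P(Z=z)
 = 0·1/4 + 1·1/9 + 16·1/18 + 49·7/36 + 100·1/12 + 144·1/6 + 225·5/36
 = 0 + 1/9 + 8/9 + 343/36 + 25/3 + 24 + 125/4
 = 667/9

74.1111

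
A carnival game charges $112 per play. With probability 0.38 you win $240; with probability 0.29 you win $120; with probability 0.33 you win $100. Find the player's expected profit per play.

47

E[payout] = 240·0.38 + 120·0.29 + 100·0.33
 = 91.2 + 34.8 + 33
 = 159
Net = 159 - 112 = 47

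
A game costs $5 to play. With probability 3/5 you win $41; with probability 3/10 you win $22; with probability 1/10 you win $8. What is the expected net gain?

27

E[payout] = 41·3/5 + 22·3/10 + 8·1/10
 = 123/5 + 33/5 + 4/5
 = 32
Net = 32 - 5 = 27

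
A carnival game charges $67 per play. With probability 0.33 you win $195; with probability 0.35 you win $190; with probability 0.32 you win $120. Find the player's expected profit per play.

102.25

E[payout] = 195·0.33 + 190·0.35 + 120·0.32
 = 64.35 + 66.5 + 38.4
 = 169.25
Net = 169.25 - 67 = 102.25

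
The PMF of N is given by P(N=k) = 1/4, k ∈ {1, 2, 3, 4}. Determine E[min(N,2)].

1.75

E[min(N,2)] = Σ min(n,2)·P(N=n)
 = 1·1/4 + 2·1/4 + 2·1/4 + 2·1/4
 = 1/4 + 1/2 + 1/2 + 1/2
 = 7/4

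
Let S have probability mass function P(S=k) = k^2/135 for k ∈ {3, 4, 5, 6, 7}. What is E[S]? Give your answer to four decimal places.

E[S] = Σ s·P(S=s)
 = 3·1/15 + 4·16/135 + 5·5/27 + 6·4/15 + 7·49/135
 = 1/5 + 64/135 + 25/27 + 8/5 + 343/135
 = 155/27

5.7407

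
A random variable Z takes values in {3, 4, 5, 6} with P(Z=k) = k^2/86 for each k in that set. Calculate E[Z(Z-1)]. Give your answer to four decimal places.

21.2326

E[Z(Z-1)] = Σ z(z-1)·P(Z=z)
 = 6·9/86 + 12·8/43 + 20·25/86 + 30·18/43
 = 27/43 + 96/43 + 250/43 + 540/43
 = 913/43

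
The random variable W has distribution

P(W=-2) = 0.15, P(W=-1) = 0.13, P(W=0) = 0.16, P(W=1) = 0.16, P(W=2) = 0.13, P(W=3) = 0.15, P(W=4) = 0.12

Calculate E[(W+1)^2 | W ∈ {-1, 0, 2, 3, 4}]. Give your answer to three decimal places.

P(W ∈ {-1, 0, 2, 3, 4}) = 0.13 + 0.16 + 0.13 + 0.15 + 0.12 = 0.69.
E[(W+1)^2 | W ∈ {-1, 0, 2, 3, 4}] = [0·0.13 + 1·0.16 + 9·0.13 + 16·0.15 + 25·0.12] / 0.69
 = 6.73 / 0.69
 = 673/69

9.754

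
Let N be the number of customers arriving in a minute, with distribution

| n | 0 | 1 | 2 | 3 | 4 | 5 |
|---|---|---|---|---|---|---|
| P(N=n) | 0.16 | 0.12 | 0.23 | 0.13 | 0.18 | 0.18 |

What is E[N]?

2.59

E[N] = Σ n·P(N=n)
 = 0·0.16 + 1·0.12 + 2·0.23 + 3·0.13 + 4·0.18 + 5·0.18
 = 0 + 0.12 + 0.46 + 0.39 + 0.72 + 0.9
 = 2.59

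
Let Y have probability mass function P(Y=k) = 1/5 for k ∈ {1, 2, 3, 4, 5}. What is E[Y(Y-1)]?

8

E[Y(Y-1)] = Σ y(y-1)·P(Y=y)
 = 0·1/5 + 2·1/5 + 6·1/5 + 12·1/5 + 20·1/5
 = 0 + 2/5 + 6/5 + 12/5 + 4
 = 8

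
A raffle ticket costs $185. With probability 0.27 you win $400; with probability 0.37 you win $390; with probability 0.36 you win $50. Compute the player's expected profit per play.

E[payout] = 400·0.27 + 390·0.37 + 50·0.36
 = 108 + 144.3 + 18
 = 270.3
Net = 270.3 - 185 = 85.3

85.3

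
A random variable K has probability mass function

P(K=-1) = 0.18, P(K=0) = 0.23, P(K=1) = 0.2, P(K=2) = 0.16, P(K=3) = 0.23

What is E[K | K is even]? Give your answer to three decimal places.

0.821

P(K is even) = 0.23 + 0.16 = 0.39.
E[K | K is even] = [0·0.23 + 2·0.16] / 0.39
 = 0.32 / 0.39
 = 32/39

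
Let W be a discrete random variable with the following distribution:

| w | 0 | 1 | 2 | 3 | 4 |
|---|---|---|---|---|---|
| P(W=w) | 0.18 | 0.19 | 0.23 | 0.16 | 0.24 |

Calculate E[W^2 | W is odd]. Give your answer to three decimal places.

P(W is odd) = 0.19 + 0.16 = 0.35.
E[W^2 | W is odd] = [1·0.19 + 9·0.16] / 0.35
 = 1.63 / 0.35
 = 163/35

4.657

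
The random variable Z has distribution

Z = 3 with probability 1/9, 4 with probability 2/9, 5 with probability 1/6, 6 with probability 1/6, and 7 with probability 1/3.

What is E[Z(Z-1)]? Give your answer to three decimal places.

E[Z(Z-1)] = Σ z(z-1)·P(Z=z)
 = 6·1/9 + 12·2/9 + 20·1/6 + 30·1/6 + 42·1/3
 = 2/3 + 8/3 + 10/3 + 5 + 14
 = 77/3

25.667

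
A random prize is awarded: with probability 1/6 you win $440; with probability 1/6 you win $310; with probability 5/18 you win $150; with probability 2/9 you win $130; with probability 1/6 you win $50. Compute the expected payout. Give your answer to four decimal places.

203.8889

E[payout] = 440·1/6 + 310·1/6 + 150·5/18 + 130·2/9 + 50·1/6
 = 220/3 + 155/3 + 125/3 + 260/9 + 25/3
 = 1835/9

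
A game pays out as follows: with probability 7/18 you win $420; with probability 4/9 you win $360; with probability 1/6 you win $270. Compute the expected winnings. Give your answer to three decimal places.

368.333

E[payout] = 420·7/18 + 360·4/9 + 270·1/6
 = 490/3 + 160 + 45
 = 1105/3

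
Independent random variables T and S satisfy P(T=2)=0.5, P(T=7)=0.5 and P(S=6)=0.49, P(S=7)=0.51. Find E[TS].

29.295

E[TS] = Σ_t Σ_s ts · P(T=t)P(S=s)
 = 12·0.245 + 14·0.255 + 42·0.245 + 49·0.255
 = 2.94 + 3.57 + 10.29 + 12.495
 = 29.295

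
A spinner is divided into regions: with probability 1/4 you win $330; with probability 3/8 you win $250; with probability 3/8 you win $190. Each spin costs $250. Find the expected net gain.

-2.5

E[payout] = 330·1/4 + 250·3/8 + 190·3/8
 = 165/2 + 375/4 + 285/4
 = 495/2
Net = 495/2 - 250 = -5/2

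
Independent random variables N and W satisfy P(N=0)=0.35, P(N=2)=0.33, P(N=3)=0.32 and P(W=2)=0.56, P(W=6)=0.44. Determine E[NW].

6.0912

E[NW] = Σ_n Σ_w nw · P(N=n)P(W=w)
 = 0·0.196 + 0·0.154 + 4·0.1848 + 12·0.1452 + 6·0.1792 + 18·0.1408
 = 0 + 0 + 0.7392 + 1.7424 + 1.0752 + 2.5344
 = 6.0912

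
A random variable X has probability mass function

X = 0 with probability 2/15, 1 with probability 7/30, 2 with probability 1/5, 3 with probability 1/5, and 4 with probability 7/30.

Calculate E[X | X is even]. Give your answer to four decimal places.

P(X is even) = 2/15 + 1/5 + 7/30 = 17/30.
E[X | X is even] = [0·2/15 + 2·1/5 + 4·7/30] / (17/30)
 = 4/3 / (17/30)
 = 40/17

2.3529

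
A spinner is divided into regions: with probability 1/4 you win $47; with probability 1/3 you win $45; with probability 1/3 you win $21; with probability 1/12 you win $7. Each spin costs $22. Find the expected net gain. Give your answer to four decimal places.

12.3333

E[payout] = 47·1/4 + 45·1/3 + 21·1/3 + 7·1/12
 = 47/4 + 15 + 7 + 7/12
 = 103/3
Net = 103/3 - 22 = 37/3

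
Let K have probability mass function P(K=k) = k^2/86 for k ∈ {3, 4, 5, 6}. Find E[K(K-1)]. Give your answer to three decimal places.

21.233

E[K(K-1)] = Σ k(k-1)·P(K=k)
 = 6·9/86 + 12·8/43 + 20·25/86 + 30·18/43
 = 27/43 + 96/43 + 250/43 + 540/43
 = 913/43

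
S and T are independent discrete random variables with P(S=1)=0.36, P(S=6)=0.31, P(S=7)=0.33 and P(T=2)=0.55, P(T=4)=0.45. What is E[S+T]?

E[S+T] = Σ_s Σ_t (s+t) · P(S=s)P(T=t)
 = 3·0.198 + 5·0.162 + 8·0.1705 + 10·0.1395 + 9·0.1815 + 11·0.1485
 = 0.594 + 0.81 + 1.364 + 1.395 + 1.6335 + 1.6335
 = 7.43

7.43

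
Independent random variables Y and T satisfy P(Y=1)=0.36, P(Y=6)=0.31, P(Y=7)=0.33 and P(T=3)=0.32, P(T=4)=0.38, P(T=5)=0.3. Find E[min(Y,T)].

E[min(Y,T)] = Σ_y Σ_t min(y,t) · P(Y=y)P(T=t)
 = 1·0.1152 + 1·0.1368 + 1·0.108 + 3·0.0992 + 4·0.1178 + 5·0.093 + 3·0.1056 + 4·0.1254 + 5·0.099
 = 0.1152 + 0.1368 + 0.108 + 0.2976 + 0.4712 + 0.465 + 0.3168 + 0.5016 + 0.495
 = 2.9072

2.9072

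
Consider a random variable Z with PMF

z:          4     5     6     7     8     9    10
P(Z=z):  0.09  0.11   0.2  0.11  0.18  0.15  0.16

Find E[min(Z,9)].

E[min(Z,9)] = Σ min(z,9)·P(Z=z)
 = 4·0.09 + 5·0.11 + 6·0.2 + 7·0.11 + 8·0.18 + 9·0.15 + 9·0.16
 = 0.36 + 0.55 + 1.2 + 0.77 + 1.44 + 1.35 + 1.44
 = 7.11

7.11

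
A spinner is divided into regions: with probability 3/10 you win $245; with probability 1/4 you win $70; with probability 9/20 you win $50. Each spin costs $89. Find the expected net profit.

24.5

E[payout] = 245·3/10 + 70·1/4 + 50·9/20
 = 147/2 + 35/2 + 45/2
 = 227/2
Net = 227/2 - 89 = 49/2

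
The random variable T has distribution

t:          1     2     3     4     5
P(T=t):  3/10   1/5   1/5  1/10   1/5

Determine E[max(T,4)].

E[max(T,4)] = Σ max(t,4)·P(T=t)
 = 4·3/10 + 4·1/5 + 4·1/5 + 4·1/10 + 5·1/5
 = 6/5 + 4/5 + 4/5 + 2/5 + 1
 = 21/5

4.2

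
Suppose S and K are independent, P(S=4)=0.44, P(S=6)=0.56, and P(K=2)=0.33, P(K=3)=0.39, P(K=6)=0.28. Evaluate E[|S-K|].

E[|S-K|] = Σ_s Σ_k |s-k| · P(S=s)P(K=k)
 = 2·0.1452 + 1·0.1716 + 2·0.1232 + 4·0.1848 + 3·0.2184 + 0·0.1568
 = 0.2904 + 0.1716 + 0.2464 + 0.7392 + 0.6552 + 0
 = 2.1028

2.1028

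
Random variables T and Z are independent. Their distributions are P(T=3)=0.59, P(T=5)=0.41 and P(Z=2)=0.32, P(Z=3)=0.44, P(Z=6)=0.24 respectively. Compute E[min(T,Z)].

2.8768

E[min(T,Z)] = Σ_t Σ_z min(t,z) · P(T=t)P(Z=z)
 = 2·0.1888 + 3·0.2596 + 3·0.1416 + 2·0.1312 + 3·0.1804 + 5·0.0984
 = 0.3776 + 0.7788 + 0.4248 + 0.2624 + 0.5412 + 0.492
 = 2.8768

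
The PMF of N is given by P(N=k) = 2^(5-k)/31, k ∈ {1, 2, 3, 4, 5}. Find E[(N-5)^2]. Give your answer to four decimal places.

E[(N-5)^2] = Σ (n-5)^2·P(N=n)
 = 16·16/31 + 9·8/31 + 4·4/31 + 1·2/31 + 0·1/31
 = 256/31 + 72/31 + 16/31 + 2/31 + 0
 = 346/31

11.1613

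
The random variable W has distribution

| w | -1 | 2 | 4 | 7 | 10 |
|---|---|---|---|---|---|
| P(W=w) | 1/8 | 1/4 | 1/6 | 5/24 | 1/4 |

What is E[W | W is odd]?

P(W is odd) = 1/8 + 5/24 = 1/3.
E[W | W is odd] = [(-1)·1/8 + 7·5/24] / (1/3)
 = 4/3 / (1/3)
 = 4

4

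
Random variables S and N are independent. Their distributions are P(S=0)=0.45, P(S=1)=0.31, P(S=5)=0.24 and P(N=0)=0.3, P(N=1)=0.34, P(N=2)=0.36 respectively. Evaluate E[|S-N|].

E[|S-N|] = Σ_s Σ_n |s-n| · P(S=s)P(N=n)
 = 0·0.135 + 1·0.153 + 2·0.162 + 1·0.093 + 0·0.1054 + 1·0.1116 + 5·0.072 + 4·0.0816 + 3·0.0864
 = 0 + 0.153 + 0.324 + 0.093 + 0 + 0.1116 + 0.36 + 0.3264 + 0.2592
 = 1.6272

1.6272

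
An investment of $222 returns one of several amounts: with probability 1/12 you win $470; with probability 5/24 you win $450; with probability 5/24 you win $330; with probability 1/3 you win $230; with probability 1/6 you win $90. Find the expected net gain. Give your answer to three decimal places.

71.333

E[payout] = 470·1/12 + 450·5/24 + 330·5/24 + 230·1/3 + 90·1/6
 = 235/6 + 375/4 + 275/4 + 230/3 + 15
 = 880/3
Net = 880/3 - 222 = 214/3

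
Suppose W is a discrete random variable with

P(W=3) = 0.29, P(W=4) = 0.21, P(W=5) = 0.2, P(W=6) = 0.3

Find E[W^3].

E[W^3] = Σ w^3·P(W=w)
 = 27·0.29 + 64·0.21 + 125·0.2 + 216·0.3
 = 7.83 + 13.44 + 25 + 64.8
 = 111.07

111.07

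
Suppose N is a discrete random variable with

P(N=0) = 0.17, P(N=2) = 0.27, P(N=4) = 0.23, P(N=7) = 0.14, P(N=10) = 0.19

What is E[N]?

4.34

E[N] = Σ n·P(N=n)
 = 0·0.17 + 2·0.27 + 4·0.23 + 7·0.14 + 10·0.19
 = 0 + 0.54 + 0.92 + 0.98 + 1.9
 = 4.34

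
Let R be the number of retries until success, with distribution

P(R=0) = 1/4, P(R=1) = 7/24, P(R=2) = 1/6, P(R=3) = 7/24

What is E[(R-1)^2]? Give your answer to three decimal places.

1.583

E[(R-1)^2] = Σ (r-1)^2·P(R=r)
 = 1·1/4 + 0·7/24 + 1·1/6 + 4·7/24
 = 1/4 + 0 + 1/6 + 7/6
 = 19/12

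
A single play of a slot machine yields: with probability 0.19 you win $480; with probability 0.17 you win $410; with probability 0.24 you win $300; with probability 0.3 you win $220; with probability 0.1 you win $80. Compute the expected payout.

306.9

E[payout] = 480·0.19 + 410·0.17 + 300·0.24 + 220·0.3 + 80·0.1
 = 91.2 + 69.7 + 72 + 66 + 8
 = 306.9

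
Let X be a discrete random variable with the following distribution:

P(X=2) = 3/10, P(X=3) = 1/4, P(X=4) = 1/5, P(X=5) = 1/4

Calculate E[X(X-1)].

9.5

E[X(X-1)] = Σ x(x-1)·P(X=x)
 = 2·3/10 + 6·1/4 + 12·1/5 + 20·1/4
 = 3/5 + 3/2 + 12/5 + 5
 = 19/2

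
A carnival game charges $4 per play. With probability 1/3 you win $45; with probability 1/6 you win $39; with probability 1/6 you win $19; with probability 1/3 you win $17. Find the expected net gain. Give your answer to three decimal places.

26.333

E[payout] = 45·1/3 + 39·1/6 + 19·1/6 + 17·1/3
 = 15 + 13/2 + 19/6 + 17/3
 = 91/3
Net = 91/3 - 4 = 79/3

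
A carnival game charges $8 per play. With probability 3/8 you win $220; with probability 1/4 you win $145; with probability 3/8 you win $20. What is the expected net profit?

E[payout] = 220·3/8 + 145·1/4 + 20·3/8
 = 165/2 + 145/4 + 15/2
 = 505/4
Net = 505/4 - 8 = 473/4

118.25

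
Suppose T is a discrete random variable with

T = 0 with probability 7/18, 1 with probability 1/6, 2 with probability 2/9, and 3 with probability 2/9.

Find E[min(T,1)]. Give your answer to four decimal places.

0.6111

E[min(T,1)] = Σ min(t,1)·P(T=t)
 = 0·7/18 + 1·1/6 + 1·2/9 + 1·2/9
 = 0 + 1/6 + 2/9 + 2/9
 = 11/18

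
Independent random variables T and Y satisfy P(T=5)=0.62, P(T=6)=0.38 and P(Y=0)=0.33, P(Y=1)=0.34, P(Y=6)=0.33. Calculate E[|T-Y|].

3.4692

E[|T-Y|] = Σ_t Σ_y |t-y| · P(T=t)P(Y=y)
 = 5·0.2046 + 4·0.2108 + 1·0.2046 + 6·0.1254 + 5·0.1292 + 0·0.1254
 = 1.023 + 0.8432 + 0.2046 + 0.7524 + 0.646 + 0
 = 3.4692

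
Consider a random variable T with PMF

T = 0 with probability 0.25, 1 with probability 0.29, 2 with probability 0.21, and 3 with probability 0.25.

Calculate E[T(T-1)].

1.92

E[T(T-1)] = Σ t(t-1)·P(T=t)
 = 0·0.25 + 0·0.29 + 2·0.21 + 6·0.25
 = 0 + 0 + 0.42 + 1.5
 = 1.92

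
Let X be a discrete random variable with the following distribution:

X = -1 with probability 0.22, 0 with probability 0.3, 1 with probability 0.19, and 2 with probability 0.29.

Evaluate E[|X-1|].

E[|X-1|] = Σ |x-1|·P(X=x)
 = 2·0.22 + 1·0.3 + 0·0.19 + 1·0.29
 = 0.44 + 0.3 + 0 + 0.29
 = 1.03

1.03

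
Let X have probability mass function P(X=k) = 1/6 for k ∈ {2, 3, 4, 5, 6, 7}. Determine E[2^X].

E[2^X] = Σ 2^x·P(X=x)
 = 4·1/6 + 8·1/6 + 16·1/6 + 32·1/6 + 64·1/6 + 128·1/6
 = 2/3 + 4/3 + 8/3 + 16/3 + 32/3 + 64/3
 = 42

42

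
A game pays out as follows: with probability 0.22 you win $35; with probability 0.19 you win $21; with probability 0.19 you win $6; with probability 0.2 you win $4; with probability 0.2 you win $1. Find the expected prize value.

13.83

E[payout] = 35·0.22 + 21·0.19 + 6·0.19 + 4·0.2 + 1·0.2
 = 7.7 + 3.99 + 1.14 + 0.8 + 0.2
 = 13.83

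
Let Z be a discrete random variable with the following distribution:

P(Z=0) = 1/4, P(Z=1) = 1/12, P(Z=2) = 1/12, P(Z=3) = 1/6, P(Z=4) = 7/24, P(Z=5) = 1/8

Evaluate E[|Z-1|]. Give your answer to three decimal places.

E[|Z-1|] = Σ |z-1|·P(Z=z)
 = 1·1/4 + 0·1/12 + 1·1/12 + 2·1/6 + 3·7/24 + 4·1/8
 = 1/4 + 0 + 1/12 + 1/3 + 7/8 + 1/2
 = 49/24

2.042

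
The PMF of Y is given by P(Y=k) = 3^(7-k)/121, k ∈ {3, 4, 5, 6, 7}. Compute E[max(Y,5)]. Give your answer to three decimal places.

E[max(Y,5)] = Σ max(y,5)·P(Y=y)
 = 5·81/121 + 5·27/121 + 5·9/121 + 6·3/121 + 7·1/121
 = 405/121 + 135/121 + 45/121 + 18/121 + 7/121
 = 610/121

5.041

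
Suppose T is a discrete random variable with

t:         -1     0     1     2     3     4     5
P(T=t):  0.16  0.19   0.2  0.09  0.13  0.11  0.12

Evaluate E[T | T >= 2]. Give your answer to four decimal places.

3.5778

P(T >= 2) = 0.09 + 0.13 + 0.11 + 0.12 = 0.45.
E[T | T >= 2] = [2·0.09 + 3·0.13 + 4·0.11 + 5·0.12] / 0.45
 = 1.61 / 0.45
 = 161/45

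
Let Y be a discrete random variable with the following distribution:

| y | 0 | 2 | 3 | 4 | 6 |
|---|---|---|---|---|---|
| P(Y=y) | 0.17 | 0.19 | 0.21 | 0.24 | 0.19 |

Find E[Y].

3.11

E[Y] = Σ y·P(Y=y)
 = 0·0.17 + 2·0.19 + 3·0.21 + 4·0.24 + 6·0.19
 = 0 + 0.38 + 0.63 + 0.96 + 1.14
 = 3.11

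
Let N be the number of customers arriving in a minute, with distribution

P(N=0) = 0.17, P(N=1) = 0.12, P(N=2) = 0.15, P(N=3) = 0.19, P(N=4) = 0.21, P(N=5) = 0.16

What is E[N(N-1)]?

E[N(N-1)] = Σ n(n-1)·P(N=n)
 = 0·0.17 + 0·0.12 + 2·0.15 + 6·0.19 + 12·0.21 + 20·0.16
 = 0 + 0 + 0.3 + 1.14 + 2.52 + 3.2
 = 7.16

7.16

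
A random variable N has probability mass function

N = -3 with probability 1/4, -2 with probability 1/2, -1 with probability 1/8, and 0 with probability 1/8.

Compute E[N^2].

4.375

E[N^2] = Σ n^2·P(N=n)
 = 9·1/4 + 4·1/2 + 1·1/8 + 0·1/8
 = 9/4 + 2 + 1/8 + 0
 = 35/8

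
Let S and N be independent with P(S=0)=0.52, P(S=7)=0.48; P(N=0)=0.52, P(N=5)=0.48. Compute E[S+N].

E[S+N] = Σ_s Σ_n (s+n) · P(S=s)P(N=n)
 = 0·0.2704 + 5·0.2496 + 7·0.2496 + 12·0.2304
 = 0 + 1.248 + 1.7472 + 2.7648
 = 5.76

5.76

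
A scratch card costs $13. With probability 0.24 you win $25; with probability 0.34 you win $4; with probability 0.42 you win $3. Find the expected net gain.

E[payout] = 25·0.24 + 4·0.34 + 3·0.42
 = 6 + 1.36 + 1.26
 = 8.62
Net = 8.62 - 13 = -4.38

-4.38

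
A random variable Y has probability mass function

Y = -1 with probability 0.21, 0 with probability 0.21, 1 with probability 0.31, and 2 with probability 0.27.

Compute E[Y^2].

E[Y^2] = Σ y^2·P(Y=y)
 = 1·0.21 + 0·0.21 + 1·0.31 + 4·0.27
 = 0.21 + 0 + 0.31 + 1.08
 = 1.6

1.6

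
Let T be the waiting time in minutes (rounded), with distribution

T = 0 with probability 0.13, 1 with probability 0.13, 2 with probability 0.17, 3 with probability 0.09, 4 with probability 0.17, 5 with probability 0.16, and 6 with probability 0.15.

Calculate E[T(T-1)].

10.62

E[T(T-1)] = Σ t(t-1)·P(T=t)
 = 0·0.13 + 0·0.13 + 2·0.17 + 6·0.09 + 12·0.17 + 20·0.16 + 30·0.15
 = 0 + 0 + 0.34 + 0.54 + 2.04 + 3.2 + 4.5
 = 10.62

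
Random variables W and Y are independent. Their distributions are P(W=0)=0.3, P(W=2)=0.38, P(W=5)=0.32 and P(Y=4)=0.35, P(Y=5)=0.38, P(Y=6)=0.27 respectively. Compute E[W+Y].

7.28

E[W+Y] = Σ_w Σ_y (w+y) · P(W=w)P(Y=y)
 = 4·0.105 + 5·0.114 + 6·0.081 + 6·0.133 + 7·0.1444 + 8·0.1026 + 9·0.112 + 10·0.1216 + 11·0.0864
 = 0.42 + 0.57 + 0.486 + 0.798 + 1.0108 + 0.8208 + 1.008 + 1.216 + 0.9504
 = 7.28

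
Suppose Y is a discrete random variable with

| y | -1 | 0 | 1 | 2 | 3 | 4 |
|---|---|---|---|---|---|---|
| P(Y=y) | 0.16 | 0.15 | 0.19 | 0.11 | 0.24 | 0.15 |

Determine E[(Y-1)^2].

E[(Y-1)^2] = Σ (y-1)^2·P(Y=y)
 = 4·0.16 + 1·0.15 + 0·0.19 + 1·0.11 + 4·0.24 + 9·0.15
 = 0.64 + 0.15 + 0 + 0.11 + 0.96 + 1.35
 = 3.21

3.21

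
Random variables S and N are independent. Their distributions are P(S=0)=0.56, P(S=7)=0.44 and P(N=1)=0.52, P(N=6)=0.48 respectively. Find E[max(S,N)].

E[max(S,N)] = Σ_s Σ_n max(s,n) · P(S=s)P(N=n)
 = 1·0.2912 + 6·0.2688 + 7·0.2288 + 7·0.2112
 = 0.2912 + 1.6128 + 1.6016 + 1.4784
 = 4.984

4.984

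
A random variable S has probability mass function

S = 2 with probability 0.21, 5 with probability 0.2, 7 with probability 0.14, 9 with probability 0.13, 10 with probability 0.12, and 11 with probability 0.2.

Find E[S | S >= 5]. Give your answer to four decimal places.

P(S >= 5) = 0.2 + 0.14 + 0.13 + 0.12 + 0.2 = 0.79.
E[S | S >= 5] = [5·0.2 + 7·0.14 + 9·0.13 + 10·0.12 + 11·0.2] / 0.79
 = 6.55 / 0.79
 = 655/79

8.2911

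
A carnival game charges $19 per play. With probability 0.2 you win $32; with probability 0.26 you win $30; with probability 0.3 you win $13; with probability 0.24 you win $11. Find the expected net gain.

1.74

E[payout] = 32·0.2 + 30·0.26 + 13·0.3 + 11·0.24
 = 6.4 + 7.8 + 3.9 + 2.64
 = 20.74
Net = 20.74 - 19 = 1.74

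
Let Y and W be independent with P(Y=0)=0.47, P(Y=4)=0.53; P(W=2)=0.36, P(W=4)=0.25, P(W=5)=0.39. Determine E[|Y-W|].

2.3132

E[|Y-W|] = Σ_y Σ_w |y-w| · P(Y=y)P(W=w)
 = 2·0.1692 + 4·0.1175 + 5·0.1833 + 2·0.1908 + 0·0.1325 + 1·0.2067
 = 0.3384 + 0.47 + 0.9165 + 0.3816 + 0 + 0.2067
 = 2.3132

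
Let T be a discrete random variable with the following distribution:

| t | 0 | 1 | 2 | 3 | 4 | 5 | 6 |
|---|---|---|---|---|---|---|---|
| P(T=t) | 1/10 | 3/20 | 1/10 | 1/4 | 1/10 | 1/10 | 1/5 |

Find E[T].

3.2

E[T] = Σ t·P(T=t)
 = 0·1/10 + 1·3/20 + 2·1/10 + 3·1/4 + 4·1/10 + 5·1/10 + 6·1/5
 = 0 + 3/20 + 1/5 + 3/4 + 2/5 + 1/2 + 6/5
 = 16/5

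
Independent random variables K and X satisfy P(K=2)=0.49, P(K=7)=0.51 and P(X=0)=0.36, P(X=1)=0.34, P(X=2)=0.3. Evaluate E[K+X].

5.49

E[K+X] = Σ_k Σ_x (k+x) · P(K=k)P(X=x)
 = 2·0.1764 + 3·0.1666 + 4·0.147 + 7·0.1836 + 8·0.1734 + 9·0.153
 = 0.3528 + 0.4998 + 0.588 + 1.2852 + 1.3872 + 1.377
 = 5.49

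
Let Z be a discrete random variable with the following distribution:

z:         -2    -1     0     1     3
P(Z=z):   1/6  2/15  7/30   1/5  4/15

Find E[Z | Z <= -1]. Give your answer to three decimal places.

P(Z <= -1) = 1/6 + 2/15 = 3/10.
E[Z | Z <= -1] = [(-2)·1/6 + (-1)·2/15] / (3/10)
 = -7/15 / (3/10)
 = -14/9

-1.556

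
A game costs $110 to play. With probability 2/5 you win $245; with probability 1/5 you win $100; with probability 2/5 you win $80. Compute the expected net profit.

E[payout] = 245·2/5 + 100·1/5 + 80·2/5
 = 98 + 20 + 32
 = 150
Net = 150 - 110 = 40

40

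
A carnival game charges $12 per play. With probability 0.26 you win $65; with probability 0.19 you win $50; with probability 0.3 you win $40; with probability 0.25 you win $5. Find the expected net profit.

27.65

E[payout] = 65·0.26 + 50·0.19 + 40·0.3 + 5·0.25
 = 16.9 + 9.5 + 12 + 1.25
 = 39.65
Net = 39.65 - 12 = 27.65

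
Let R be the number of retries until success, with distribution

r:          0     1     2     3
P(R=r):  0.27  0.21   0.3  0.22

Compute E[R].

E[R] = Σ r·P(R=r)
 = 0·0.27 + 1·0.21 + 2·0.3 + 3·0.22
 = 0 + 0.21 + 0.6 + 0.66
 = 1.47

1.47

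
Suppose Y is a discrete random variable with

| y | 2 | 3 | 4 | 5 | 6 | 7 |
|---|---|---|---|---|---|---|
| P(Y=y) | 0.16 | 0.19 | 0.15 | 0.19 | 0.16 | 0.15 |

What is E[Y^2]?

E[Y^2] = Σ y^2·P(Y=y)
 = 4·0.16 + 9·0.19 + 16·0.15 + 25·0.19 + 36·0.16 + 49·0.15
 = 0.64 + 1.71 + 2.4 + 4.75 + 5.76 + 7.35
 = 22.61

22.61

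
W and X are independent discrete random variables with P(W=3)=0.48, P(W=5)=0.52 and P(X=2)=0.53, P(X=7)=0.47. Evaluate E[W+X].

E[W+X] = Σ_w Σ_x (w+x) · P(W=w)P(X=x)
 = 5·0.2544 + 10·0.2256 + 7·0.2756 + 12·0.2444
 = 1.272 + 2.256 + 1.9292 + 2.9328
 = 8.39

8.39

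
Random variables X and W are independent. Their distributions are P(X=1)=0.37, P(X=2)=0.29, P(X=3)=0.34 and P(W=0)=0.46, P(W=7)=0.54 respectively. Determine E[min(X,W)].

1.0638

E[min(X,W)] = Σ_x Σ_w min(x,w) · P(X=x)P(W=w)
 = 0·0.1702 + 1·0.1998 + 0·0.1334 + 2·0.1566 + 0·0.1564 + 3·0.1836
 = 0 + 0.1998 + 0 + 0.3132 + 0 + 0.5508
 = 1.0638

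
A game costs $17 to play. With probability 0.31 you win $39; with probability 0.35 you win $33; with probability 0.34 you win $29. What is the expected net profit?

16.5

E[payout] = 39·0.31 + 33·0.35 + 29·0.34
 = 12.09 + 11.55 + 9.86
 = 33.5
Net = 33.5 - 17 = 16.5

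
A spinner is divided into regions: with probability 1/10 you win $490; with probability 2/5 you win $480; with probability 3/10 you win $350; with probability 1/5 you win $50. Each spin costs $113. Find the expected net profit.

E[payout] = 490·1/10 + 480·2/5 + 350·3/10 + 50·1/5
 = 49 + 192 + 105 + 10
 = 356
Net = 356 - 113 = 243

243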